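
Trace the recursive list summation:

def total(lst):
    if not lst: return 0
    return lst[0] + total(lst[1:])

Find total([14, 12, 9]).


total([14, 12, 9]) = 14 + total([12, 9])
total([12, 9]) = 12 + total([9])
total([9]) = 9 + total([])
total([]) = 0  (base case)
Total: 14 + 12 + 9 + 0 = 35

35


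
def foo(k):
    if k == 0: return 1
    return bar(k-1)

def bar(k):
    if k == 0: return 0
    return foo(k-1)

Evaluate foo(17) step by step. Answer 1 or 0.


foo(17) = bar(16)
bar(16) = foo(15)
foo(15) = bar(14)
bar(14) = foo(13)
foo(13) = bar(12)
bar(12) = foo(11)
foo(11) = bar(10)
bar(10) = foo(9)
foo(9) = bar(8)
bar(8) = foo(7)
foo(7) = bar(6)
bar(6) = foo(5)
foo(5) = bar(4)
bar(4) = foo(3)
foo(3) = bar(2)
bar(2) = foo(1)
foo(1) = bar(0)
bar(0) = 0  (base case)
Result: 0

0


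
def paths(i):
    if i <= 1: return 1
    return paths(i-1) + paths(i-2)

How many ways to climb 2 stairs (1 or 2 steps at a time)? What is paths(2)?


Building up from base cases:
paths(0) = 1
paths(1) = 1
paths(2) = paths(1) + paths(0) = 1 + 1 = 2

2


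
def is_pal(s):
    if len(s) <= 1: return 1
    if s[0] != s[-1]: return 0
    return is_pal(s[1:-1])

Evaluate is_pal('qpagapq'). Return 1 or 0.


is_pal('qpagapq'): s[0]='q' == s[-1]='q' -> check is_pal('pagap')
is_pal('pagap'): s[0]='p' == s[-1]='p' -> check is_pal('aga')
is_pal('aga'): s[0]='a' == s[-1]='a' -> check is_pal('g')
is_pal('g'): len <= 1 -> return 1  (base case)
Result: 1 (palindrome)

1


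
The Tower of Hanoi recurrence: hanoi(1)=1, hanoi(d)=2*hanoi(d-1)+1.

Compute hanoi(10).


hanoi(10) = 2 * hanoi(9) + 1
hanoi(9) = 2 * hanoi(8) + 1
hanoi(8) = 2 * hanoi(7) + 1
hanoi(7) = 2 * hanoi(6) + 1
hanoi(6) = 2 * hanoi(5) + 1
hanoi(5) = 2 * hanoi(4) + 1
hanoi(4) = 2 * hanoi(3) + 1
hanoi(3) = 2 * hanoi(2) + 1
hanoi(2) = 2 * hanoi(1) + 1
hanoi(1) = 1  (base case)
hanoi(2) = 2 * 1 + 1 = 3
hanoi(3) = 2 * 3 + 1 = 7
hanoi(4) = 2 * 7 + 1 = 15
hanoi(5) = 2 * 15 + 1 = 31
hanoi(6) = 2 * 31 + 1 = 63
hanoi(7) = 2 * 63 + 1 = 127
hanoi(8) = 2 * 127 + 1 = 255
hanoi(9) = 2 * 255 + 1 = 511
hanoi(10) = 2 * 511 + 1 = 1023

1023


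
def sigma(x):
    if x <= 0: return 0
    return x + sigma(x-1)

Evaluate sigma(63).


sigma(63)
= 63 + 62 + 61 + 60 + 59 + 58 + 57 + 56 + 55 + 54 + 53 + 52 + 51 + 50 + 49 + 48 + 47 + 46 + 45 + 44 + 43 + 42 + 41 + 40 + 39 + 38 + 37 + 36 + 35 + 34 + 33 + 32 + 31 + 30 + 29 + 28 + 27 + 26 + 25 + 24 + 23 + 22 + 21 + 20 + 19 + 18 + 17 + 16 + 15 + 14 + 13 + 12 + 11 + 10 + 9 + 8 + 7 + 6 + 5 + 4 + 3 + 2 + 1 + sigma(0)
= 63 + 62 + 61 + 60 + 59 + 58 + 57 + 56 + 55 + 54 + 53 + 52 + 51 + 50 + 49 + 48 + 47 + 46 + 45 + 44 + 43 + 42 + 41 + 40 + 39 + 38 + 37 + 36 + 35 + 34 + 33 + 32 + 31 + 30 + 29 + 28 + 27 + 26 + 25 + 24 + 23 + 22 + 21 + 20 + 19 + 18 + 17 + 16 + 15 + 14 + 13 + 12 + 11 + 10 + 9 + 8 + 7 + 6 + 5 + 4 + 3 + 2 + 1 + 0
= 2016

2016


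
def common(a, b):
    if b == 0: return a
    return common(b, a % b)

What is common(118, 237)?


common(118, 237) = common(237, 118)
common(237, 118) = common(118, 1)
common(118, 1) = common(1, 0)
common(1, 0) = 1  (base case)

1


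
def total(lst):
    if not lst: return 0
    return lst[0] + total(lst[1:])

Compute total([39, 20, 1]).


total([39, 20, 1]) = 39 + total([20, 1])
total([20, 1]) = 20 + total([1])
total([1]) = 1 + total([])
total([]) = 0  (base case)
Total: 39 + 20 + 1 + 0 = 60

60


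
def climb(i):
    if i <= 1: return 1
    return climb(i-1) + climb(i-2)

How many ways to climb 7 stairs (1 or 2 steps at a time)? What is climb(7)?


Building up from base cases:
climb(0) = 1
climb(1) = 1
climb(2) = climb(1) + climb(0) = 1 + 1 = 2
climb(3) = climb(2) + climb(1) = 2 + 1 = 3
climb(4) = climb(3) + climb(2) = 3 + 2 = 5
climb(5) = climb(4) + climb(3) = 5 + 3 = 8
climb(6) = climb(5) + climb(4) = 8 + 5 = 13
climb(7) = climb(6) + climb(5) = 13 + 8 = 21

21


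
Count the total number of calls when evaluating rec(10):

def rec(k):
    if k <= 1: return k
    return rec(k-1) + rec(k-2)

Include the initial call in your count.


Let C(n) = total calls for rec(n)
C(0) = 1, C(1) = 1
C(2) = 1 + C(1) + C(0) = 1 + 1 + 1 = 3
C(3) = 1 + C(2) + C(1) = 1 + 3 + 1 = 5
C(4) = 1 + C(3) + C(2) = 1 + 5 + 3 = 9
C(5) = 1 + C(4) + C(3) = 1 + 9 + 5 = 15
C(6) = 1 + C(5) + C(4) = 1 + 15 + 9 = 25
C(7) = 1 + C(6) + C(5) = 1 + 25 + 15 = 41
C(8) = 1 + C(7) + C(6) = 1 + 41 + 25 = 67
C(9) = 1 + C(8) + C(7) = 1 + 67 + 41 = 109
C(10) = 1 + C(9) + C(8) = 1 + 109 + 67 = 177

177


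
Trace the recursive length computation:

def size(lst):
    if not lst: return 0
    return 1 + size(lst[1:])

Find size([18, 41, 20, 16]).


size([18, 41, 20, 16]) = 1 + size([41, 20, 16])
size([41, 20, 16]) = 1 + size([20, 16])
size([20, 16]) = 1 + size([16])
size([16]) = 1 + size([])
size([]) = 0  (base case)
Unwinding: 1 + 1 + 1 + 1 + 0 = 4

4


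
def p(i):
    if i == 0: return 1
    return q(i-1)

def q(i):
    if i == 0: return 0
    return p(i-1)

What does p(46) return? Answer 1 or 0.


p(46) = q(45)
q(45) = p(44)
p(44) = q(43)
q(43) = p(42)
p(42) = q(41)
q(41) = p(40)
p(40) = q(39)
q(39) = p(38)
p(38) = q(37)
q(37) = p(36)
p(36) = q(35)
q(35) = p(34)
p(34) = q(33)
q(33) = p(32)
p(32) = q(31)
q(31) = p(30)
p(30) = q(29)
q(29) = p(28)
p(28) = q(27)
q(27) = p(26)
p(26) = q(25)
q(25) = p(24)
p(24) = q(23)
q(23) = p(22)
p(22) = q(21)
q(21) = p(20)
p(20) = q(19)
q(19) = p(18)
p(18) = q(17)
q(17) = p(16)
p(16) = q(15)
q(15) = p(14)
p(14) = q(13)
q(13) = p(12)
p(12) = q(11)
q(11) = p(10)
p(10) = q(9)
q(9) = p(8)
p(8) = q(7)
q(7) = p(6)
p(6) = q(5)
q(5) = p(4)
p(4) = q(3)
q(3) = p(2)
p(2) = q(1)
q(1) = p(0)
p(0) = 1  (base case)
Result: 1

1


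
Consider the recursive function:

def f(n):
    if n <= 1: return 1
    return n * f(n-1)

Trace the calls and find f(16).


f(16)
= 16 * f(15)
= 16 * 15 * f(14)
= 16 * 15 * 14 * f(13)
= 16 * 15 * 14 * 13 * f(12)
= 16 * 15 * 14 * 13 * 12 * f(11)
= 16 * 15 * 14 * 13 * 12 * 11 * f(10)
= 16 * 15 * 14 * 13 * 12 * 11 * 10 * f(9)
= 16 * 15 * 14 * 13 * 12 * 11 * 10 * 9 * f(8)
= 16 * 15 * 14 * 13 * 12 * 11 * 10 * 9 * 8 * f(7)
= 16 * 15 * 14 * 13 * 12 * 11 * 10 * 9 * 8 * 7 * f(6)
= 16 * 15 * 14 * 13 * 12 * 11 * 10 * 9 * 8 * 7 * 6 * f(5)
= 16 * 15 * 14 * 13 * 12 * 11 * 10 * 9 * 8 * 7 * 6 * 5 * f(4)
= 16 * 15 * 14 * 13 * 12 * 11 * 10 * 9 * 8 * 7 * 6 * 5 * 4 * f(3)
= 16 * 15 * 14 * 13 * 12 * 11 * 10 * 9 * 8 * 7 * 6 * 5 * 4 * 3 * f(2)
= 16 * 15 * 14 * 13 * 12 * 11 * 10 * 9 * 8 * 7 * 6 * 5 * 4 * 3 * 2 * f(1)
= 16 * 15 * 14 * 13 * 12 * 11 * 10 * 9 * 8 * 7 * 6 * 5 * 4 * 3 * 2 * 1
= 20922789888000

20922789888000


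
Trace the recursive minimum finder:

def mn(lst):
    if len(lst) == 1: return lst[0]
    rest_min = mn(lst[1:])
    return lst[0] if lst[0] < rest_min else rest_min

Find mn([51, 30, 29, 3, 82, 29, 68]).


mn([51, 30, 29, 3, 82, 29, 68]): compare 51 with mn([30, 29, 3, 82, 29, 68])
mn([30, 29, 3, 82, 29, 68]): compare 30 with mn([29, 3, 82, 29, 68])
mn([29, 3, 82, 29, 68]): compare 29 with mn([3, 82, 29, 68])
mn([3, 82, 29, 68]): compare 3 with mn([82, 29, 68])
mn([82, 29, 68]): compare 82 with mn([29, 68])
mn([29, 68]): compare 29 with mn([68])
mn([68]) = 68  (base case)
Compare 29 with 68 -> 29
Compare 82 with 29 -> 29
Compare 3 with 29 -> 3
Compare 29 with 3 -> 3
Compare 30 with 3 -> 3
Compare 51 with 3 -> 3

3


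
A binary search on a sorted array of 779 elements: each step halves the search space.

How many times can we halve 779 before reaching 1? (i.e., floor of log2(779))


779 / 2 = 389
389 / 2 = 194
194 / 2 = 97
97 / 2 = 48
48 / 2 = 24
24 / 2 = 12
12 / 2 = 6
6 / 2 = 3
3 / 2 = 1
Reached 1 after 9 halvings

9


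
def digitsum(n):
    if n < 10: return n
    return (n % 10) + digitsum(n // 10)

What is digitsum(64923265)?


digitsum(64923265) = 5 + digitsum(6492326)
digitsum(6492326) = 6 + digitsum(649232)
digitsum(649232) = 2 + digitsum(64923)
digitsum(64923) = 3 + digitsum(6492)
digitsum(6492) = 2 + digitsum(649)
digitsum(649) = 9 + digitsum(64)
digitsum(64) = 4 + digitsum(6)
digitsum(6) = 6  (base case)
Total: 5 + 6 + 2 + 3 + 2 + 9 + 4 + 6 = 37

37


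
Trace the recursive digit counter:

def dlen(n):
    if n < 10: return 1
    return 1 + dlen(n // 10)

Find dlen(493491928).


dlen(493491928) = 1 + dlen(49349192)
dlen(49349192) = 1 + dlen(4934919)
dlen(4934919) = 1 + dlen(493491)
dlen(493491) = 1 + dlen(49349)
dlen(49349) = 1 + dlen(4934)
dlen(4934) = 1 + dlen(493)
dlen(493) = 1 + dlen(49)
dlen(49) = 1 + dlen(4)
dlen(4) = 1  (base case: 4 < 10)
Unwinding: 1 + 1 + 1 + 1 + 1 + 1 + 1 + 1 + 1 = 9

9


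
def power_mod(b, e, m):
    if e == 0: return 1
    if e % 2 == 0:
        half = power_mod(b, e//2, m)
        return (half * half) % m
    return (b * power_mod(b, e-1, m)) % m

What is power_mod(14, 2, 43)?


power_mod(14, 2, 43): e is even, compute power_mod(14, 1, 43)
  power_mod(14, 1, 43): e is odd, compute power_mod(14, 0, 43)
    power_mod(14, 0, 43) = 1
  (14 * 1) % 43 = 14
half=14, (14*14) % 43 = 24

24


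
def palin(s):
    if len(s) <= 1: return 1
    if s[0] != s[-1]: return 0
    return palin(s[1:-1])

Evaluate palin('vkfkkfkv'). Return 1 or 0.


palin('vkfkkfkv'): s[0]='v' == s[-1]='v' -> check palin('kfkkfk')
palin('kfkkfk'): s[0]='k' == s[-1]='k' -> check palin('fkkf')
palin('fkkf'): s[0]='f' == s[-1]='f' -> check palin('kk')
palin('kk'): s[0]='k' == s[-1]='k' -> check palin('')
palin(''): len <= 1 -> return 1  (base case)
Result: 1 (palindrome)

1


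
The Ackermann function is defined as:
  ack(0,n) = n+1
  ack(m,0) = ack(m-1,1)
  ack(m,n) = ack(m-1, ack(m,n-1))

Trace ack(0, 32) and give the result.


ack(0, 32) = 33
Result: ack(0, 32) = 33

33


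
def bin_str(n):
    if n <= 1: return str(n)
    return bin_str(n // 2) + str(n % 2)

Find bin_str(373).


bin_str(373) = bin_str(186) + '1'
bin_str(186) = bin_str(93) + '0'
bin_str(93) = bin_str(46) + '1'
bin_str(46) = bin_str(23) + '0'
bin_str(23) = bin_str(11) + '1'
bin_str(11) = bin_str(5) + '1'
bin_str(5) = bin_str(2) + '1'
bin_str(2) = bin_str(1) + '0'
bin_str(1) = '1'  (base case)
Concatenating: '1' + '0' + '1' + '1' + '1' + '0' + '1' + '0' + '1' = '101110101'

101110101


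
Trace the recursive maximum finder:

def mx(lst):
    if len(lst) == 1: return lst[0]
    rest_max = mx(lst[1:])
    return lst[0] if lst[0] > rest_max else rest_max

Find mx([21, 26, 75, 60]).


mx([21, 26, 75, 60]): compare 21 with mx([26, 75, 60])
mx([26, 75, 60]): compare 26 with mx([75, 60])
mx([75, 60]): compare 75 with mx([60])
mx([60]) = 60  (base case)
Compare 75 with 60 -> 75
Compare 26 with 75 -> 75
Compare 21 with 75 -> 75

75


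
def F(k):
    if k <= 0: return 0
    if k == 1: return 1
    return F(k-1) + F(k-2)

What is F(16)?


Computing F(16) bottom-up:
F(0) = 0
F(1) = 1
F(2) = F(1) + F(0) = 1 + 0 = 1
F(3) = F(2) + F(1) = 1 + 1 = 2
F(4) = F(3) + F(2) = 2 + 1 = 3
F(5) = F(4) + F(3) = 3 + 2 = 5
F(6) = F(5) + F(4) = 5 + 3 = 8
F(7) = F(6) + F(5) = 8 + 5 = 13
F(8) = F(7) + F(6) = 13 + 8 = 21
F(9) = F(8) + F(7) = 21 + 13 = 34
F(10) = F(9) + F(8) = 34 + 21 = 55
F(11) = F(10) + F(9) = 55 + 34 = 89
F(12) = F(11) + F(10) = 89 + 55 = 144
F(13) = F(12) + F(11) = 144 + 89 = 233
F(14) = F(13) + F(12) = 233 + 144 = 377
F(15) = F(14) + F(13) = 377 + 233 = 610
F(16) = F(15) + F(14) = 610 + 377 = 987

987


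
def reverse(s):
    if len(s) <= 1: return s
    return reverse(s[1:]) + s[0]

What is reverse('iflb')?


reverse('iflb') = reverse('flb') + 'i'
reverse('flb') = reverse('lb') + 'f'
reverse('lb') = reverse('b') + 'l'
reverse('b') = 'b'  (base case)
Concatenating: 'b' + 'l' + 'f' + 'i' = 'blfi'

blfi


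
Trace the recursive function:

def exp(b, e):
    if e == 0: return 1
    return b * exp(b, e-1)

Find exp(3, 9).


exp(3, 9)
= 3 * exp(3, 8)
= 3 * 3 * exp(3, 7)
= 3 * 3 * 3 * exp(3, 6)
= 3 * 3 * 3 * 3 * exp(3, 5)
= 3 * 3 * 3 * 3 * 3 * exp(3, 4)
= 3 * 3 * 3 * 3 * 3 * 3 * exp(3, 3)
= 3 * 3 * 3 * 3 * 3 * 3 * 3 * exp(3, 2)
= 3 * 3 * 3 * 3 * 3 * 3 * 3 * 3 * exp(3, 1)
= 3 * 3 * 3 * 3 * 3 * 3 * 3 * 3 * 3 * exp(3, 0)
= 3 * 3 * 3 * 3 * 3 * 3 * 3 * 3 * 3 * 1
= 19683

19683


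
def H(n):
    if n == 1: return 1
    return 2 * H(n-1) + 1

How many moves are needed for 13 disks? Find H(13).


H(13) = 2 * H(12) + 1
H(12) = 2 * H(11) + 1
H(11) = 2 * H(10) + 1
H(10) = 2 * H(9) + 1
H(9) = 2 * H(8) + 1
H(8) = 2 * H(7) + 1
H(7) = 2 * H(6) + 1
H(6) = 2 * H(5) + 1
H(5) = 2 * H(4) + 1
H(4) = 2 * H(3) + 1
H(3) = 2 * H(2) + 1
H(2) = 2 * H(1) + 1
H(1) = 1  (base case)
H(2) = 2 * 1 + 1 = 3
H(3) = 2 * 3 + 1 = 7
H(4) = 2 * 7 + 1 = 15
H(5) = 2 * 15 + 1 = 31
H(6) = 2 * 31 + 1 = 63
H(7) = 2 * 63 + 1 = 127
H(8) = 2 * 127 + 1 = 255
H(9) = 2 * 255 + 1 = 511
H(10) = 2 * 511 + 1 = 1023
H(11) = 2 * 1023 + 1 = 2047
H(12) = 2 * 2047 + 1 = 4095
H(13) = 2 * 4095 + 1 = 8191

8191


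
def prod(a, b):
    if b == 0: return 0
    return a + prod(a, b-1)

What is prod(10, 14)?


prod(10, 14) = 10 + prod(10, 13)
prod(10, 13) = 10 + prod(10, 12)
prod(10, 12) = 10 + prod(10, 11)
prod(10, 11) = 10 + prod(10, 10)
prod(10, 10) = 10 + prod(10, 9)
prod(10, 9) = 10 + prod(10, 8)
prod(10, 8) = 10 + prod(10, 7)
prod(10, 7) = 10 + prod(10, 6)
prod(10, 6) = 10 + prod(10, 5)
prod(10, 5) = 10 + prod(10, 4)
prod(10, 4) = 10 + prod(10, 3)
prod(10, 3) = 10 + prod(10, 2)
prod(10, 2) = 10 + prod(10, 1)
prod(10, 1) = 10 + prod(10, 0)
prod(10, 0) = 0  (base case)
Total: 10 + 10 + 10 + 10 + 10 + 10 + 10 + 10 + 10 + 10 + 10 + 10 + 10 + 10 + 0 = 140

140


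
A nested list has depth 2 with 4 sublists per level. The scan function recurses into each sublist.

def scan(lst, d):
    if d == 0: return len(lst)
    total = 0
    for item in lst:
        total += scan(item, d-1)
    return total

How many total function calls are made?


At depth 0 (root): 1 call
At depth 1: each of 1 parents calls scan on 4 children = 4 calls
At depth 2: each of 4 parents calls scan on 4 children = 16 calls
Total: 1 + 4 + 16 = 21

21


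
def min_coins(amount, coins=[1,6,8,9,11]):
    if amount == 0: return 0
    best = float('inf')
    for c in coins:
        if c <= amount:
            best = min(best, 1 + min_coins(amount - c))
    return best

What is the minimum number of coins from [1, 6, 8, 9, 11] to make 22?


Building up with DP:
min_coins(0) = 0
min_coins(1) = min(1+min_coins(0)=1+0=1) = 1
min_coins(2) = min(1+min_coins(1)=1+1=2) = 2
min_coins(3) = min(1+min_coins(2)=1+2=3) = 3
min_coins(4) = min(1+min_coins(3)=1+3=4) = 4
min_coins(5) = min(1+min_coins(4)=1+4=5) = 5
min_coins(6) = min(1+min_coins(5)=1+5=6, 1+min_coins(0)=1+0=1) = 1
min_coins(7) = min(1+min_coins(6)=1+1=2, 1+min_coins(1)=1+1=2) = 2
min_coins(8) = min(1+min_coins(7)=1+2=3, 1+min_coins(2)=1+2=3, 1+min_coins(0)=1+0=1) = 1
min_coins(9) = min(1+min_coins(8)=1+1=2, 1+min_coins(3)=1+3=4, 1+min_coins(1)=1+1=2, 1+min_coins(0)=1+0=1) = 1
min_coins(10) = min(1+min_coins(9)=1+1=2, 1+min_coins(4)=1+4=5, 1+min_coins(2)=1+2=3, 1+min_coins(1)=1+1=2) = 2
min_coins(11) = min(1+min_coins(10)=1+2=3, 1+min_coins(5)=1+5=6, 1+min_coins(3)=1+3=4, 1+min_coins(2)=1+2=3, 1+min_coins(0)=1+0=1) = 1
min_coins(12) = min(1+min_coins(11)=1+1=2, 1+min_coins(6)=1+1=2, 1+min_coins(4)=1+4=5, 1+min_coins(3)=1+3=4, 1+min_coins(1)=1+1=2) = 2
min_coins(13) = min(1+min_coins(12)=1+2=3, 1+min_coins(7)=1+2=3, 1+min_coins(5)=1+5=6, 1+min_coins(4)=1+4=5, 1+min_coins(2)=1+2=3) = 3
min_coins(14) = min(1+min_coins(13)=1+3=4, 1+min_coins(8)=1+1=2, 1+min_coins(6)=1+1=2, 1+min_coins(5)=1+5=6, 1+min_coins(3)=1+3=4) = 2
min_coins(15) = min(1+min_coins(14)=1+2=3, 1+min_coins(9)=1+1=2, 1+min_coins(7)=1+2=3, 1+min_coins(6)=1+1=2, 1+min_coins(4)=1+4=5) = 2
min_coins(16) = min(1+min_coins(15)=1+2=3, 1+min_coins(10)=1+2=3, 1+min_coins(8)=1+1=2, 1+min_coins(7)=1+2=3, 1+min_coins(5)=1+5=6) = 2
min_coins(17) = min(1+min_coins(16)=1+2=3, 1+min_coins(11)=1+1=2, 1+min_coins(9)=1+1=2, 1+min_coins(8)=1+1=2, 1+min_coins(6)=1+1=2) = 2
min_coins(18) = min(1+min_coins(17)=1+2=3, 1+min_coins(12)=1+2=3, 1+min_coins(10)=1+2=3, 1+min_coins(9)=1+1=2, 1+min_coins(7)=1+2=3) = 2
min_coins(19) = min(1+min_coins(18)=1+2=3, 1+min_coins(13)=1+3=4, 1+min_coins(11)=1+1=2, 1+min_coins(10)=1+2=3, 1+min_coins(8)=1+1=2) = 2
min_coins(20) = min(1+min_coins(19)=1+2=3, 1+min_coins(14)=1+2=3, 1+min_coins(12)=1+2=3, 1+min_coins(11)=1+1=2, 1+min_coins(9)=1+1=2) = 2
min_coins(21) = min(1+min_coins(20)=1+2=3, 1+min_coins(15)=1+2=3, 1+min_coins(13)=1+3=4, 1+min_coins(12)=1+2=3, 1+min_coins(10)=1+2=3) = 3
min_coins(22) = min(1+min_coins(21)=1+3=4, 1+min_coins(16)=1+2=3, 1+min_coins(14)=1+2=3, 1+min_coins(13)=1+3=4, 1+min_coins(11)=1+1=2) = 2

2


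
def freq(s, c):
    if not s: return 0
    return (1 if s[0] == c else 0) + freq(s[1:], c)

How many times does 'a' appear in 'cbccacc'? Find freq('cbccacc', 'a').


s[0]='c' != 'a' -> 0
s[0]='b' != 'a' -> 0
s[0]='c' != 'a' -> 0
s[0]='c' != 'a' -> 0
s[0]='a' == 'a' -> 1
s[0]='c' != 'a' -> 0
s[0]='c' != 'a' -> 0
Sum: 0 + 0 + 0 + 0 + 1 + 0 + 0 = 1

1


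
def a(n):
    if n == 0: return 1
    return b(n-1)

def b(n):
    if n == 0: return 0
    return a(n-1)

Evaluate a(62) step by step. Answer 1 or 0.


a(62) = b(61)
b(61) = a(60)
a(60) = b(59)
b(59) = a(58)
a(58) = b(57)
b(57) = a(56)
a(56) = b(55)
b(55) = a(54)
a(54) = b(53)
b(53) = a(52)
a(52) = b(51)
b(51) = a(50)
a(50) = b(49)
b(49) = a(48)
a(48) = b(47)
b(47) = a(46)
a(46) = b(45)
b(45) = a(44)
a(44) = b(43)
b(43) = a(42)
a(42) = b(41)
b(41) = a(40)
a(40) = b(39)
b(39) = a(38)
a(38) = b(37)
b(37) = a(36)
a(36) = b(35)
b(35) = a(34)
a(34) = b(33)
b(33) = a(32)
a(32) = b(31)
b(31) = a(30)
a(30) = b(29)
b(29) = a(28)
a(28) = b(27)
b(27) = a(26)
a(26) = b(25)
b(25) = a(24)
a(24) = b(23)
b(23) = a(22)
a(22) = b(21)
b(21) = a(20)
a(20) = b(19)
b(19) = a(18)
a(18) = b(17)
b(17) = a(16)
a(16) = b(15)
b(15) = a(14)
a(14) = b(13)
b(13) = a(12)
a(12) = b(11)
b(11) = a(10)
a(10) = b(9)
b(9) = a(8)
a(8) = b(7)
b(7) = a(6)
a(6) = b(5)
b(5) = a(4)
a(4) = b(3)
b(3) = a(2)
a(2) = b(1)
b(1) = a(0)
a(0) = 1  (base case)
Result: 1

1


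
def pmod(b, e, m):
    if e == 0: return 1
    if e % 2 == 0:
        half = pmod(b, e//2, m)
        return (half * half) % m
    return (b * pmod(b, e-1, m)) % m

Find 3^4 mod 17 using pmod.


pmod(3, 4, 17): e is even, compute pmod(3, 2, 17)
  pmod(3, 2, 17): e is even, compute pmod(3, 1, 17)
    pmod(3, 1, 17): e is odd, compute pmod(3, 0, 17)
      pmod(3, 0, 17) = 1
    (3 * 1) % 17 = 3
  half=3, (3*3) % 17 = 9
half=9, (9*9) % 17 = 13

13


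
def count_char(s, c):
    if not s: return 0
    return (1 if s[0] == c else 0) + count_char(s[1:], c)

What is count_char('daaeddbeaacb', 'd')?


s[0]='d' == 'd' -> 1
s[0]='a' != 'd' -> 0
s[0]='a' != 'd' -> 0
s[0]='e' != 'd' -> 0
s[0]='d' == 'd' -> 1
s[0]='d' == 'd' -> 1
s[0]='b' != 'd' -> 0
s[0]='e' != 'd' -> 0
s[0]='a' != 'd' -> 0
s[0]='a' != 'd' -> 0
s[0]='c' != 'd' -> 0
s[0]='b' != 'd' -> 0
Sum: 1 + 0 + 0 + 0 + 1 + 1 + 0 + 0 + 0 + 0 + 0 + 0 = 3

3


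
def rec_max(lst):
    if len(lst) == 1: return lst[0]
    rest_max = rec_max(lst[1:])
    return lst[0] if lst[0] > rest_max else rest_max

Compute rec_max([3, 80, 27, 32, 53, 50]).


rec_max([3, 80, 27, 32, 53, 50]): compare 3 with rec_max([80, 27, 32, 53, 50])
rec_max([80, 27, 32, 53, 50]): compare 80 with rec_max([27, 32, 53, 50])
rec_max([27, 32, 53, 50]): compare 27 with rec_max([32, 53, 50])
rec_max([32, 53, 50]): compare 32 with rec_max([53, 50])
rec_max([53, 50]): compare 53 with rec_max([50])
rec_max([50]) = 50  (base case)
Compare 53 with 50 -> 53
Compare 32 with 53 -> 53
Compare 27 with 53 -> 53
Compare 80 with 53 -> 80
Compare 3 with 80 -> 80

80


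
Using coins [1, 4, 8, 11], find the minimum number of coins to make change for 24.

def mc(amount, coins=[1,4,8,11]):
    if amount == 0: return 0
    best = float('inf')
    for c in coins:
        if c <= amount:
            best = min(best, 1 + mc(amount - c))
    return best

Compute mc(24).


Building up with DP:
mc(0) = 0
mc(1) = min(1+mc(0)=1+0=1) = 1
mc(2) = min(1+mc(1)=1+1=2) = 2
mc(3) = min(1+mc(2)=1+2=3) = 3
mc(4) = min(1+mc(3)=1+3=4, 1+mc(0)=1+0=1) = 1
mc(5) = min(1+mc(4)=1+1=2, 1+mc(1)=1+1=2) = 2
mc(6) = min(1+mc(5)=1+2=3, 1+mc(2)=1+2=3) = 3
mc(7) = min(1+mc(6)=1+3=4, 1+mc(3)=1+3=4) = 4
mc(8) = min(1+mc(7)=1+4=5, 1+mc(4)=1+1=2, 1+mc(0)=1+0=1) = 1
mc(9) = min(1+mc(8)=1+1=2, 1+mc(5)=1+2=3, 1+mc(1)=1+1=2) = 2
mc(10) = min(1+mc(9)=1+2=3, 1+mc(6)=1+3=4, 1+mc(2)=1+2=3) = 3
mc(11) = min(1+mc(10)=1+3=4, 1+mc(7)=1+4=5, 1+mc(3)=1+3=4, 1+mc(0)=1+0=1) = 1
mc(12) = min(1+mc(11)=1+1=2, 1+mc(8)=1+1=2, 1+mc(4)=1+1=2, 1+mc(1)=1+1=2) = 2
mc(13) = min(1+mc(12)=1+2=3, 1+mc(9)=1+2=3, 1+mc(5)=1+2=3, 1+mc(2)=1+2=3) = 3
mc(14) = min(1+mc(13)=1+3=4, 1+mc(10)=1+3=4, 1+mc(6)=1+3=4, 1+mc(3)=1+3=4) = 4
mc(15) = min(1+mc(14)=1+4=5, 1+mc(11)=1+1=2, 1+mc(7)=1+4=5, 1+mc(4)=1+1=2) = 2
mc(16) = min(1+mc(15)=1+2=3, 1+mc(12)=1+2=3, 1+mc(8)=1+1=2, 1+mc(5)=1+2=3) = 2
mc(17) = min(1+mc(16)=1+2=3, 1+mc(13)=1+3=4, 1+mc(9)=1+2=3, 1+mc(6)=1+3=4) = 3
mc(18) = min(1+mc(17)=1+3=4, 1+mc(14)=1+4=5, 1+mc(10)=1+3=4, 1+mc(7)=1+4=5) = 4
mc(19) = min(1+mc(18)=1+4=5, 1+mc(15)=1+2=3, 1+mc(11)=1+1=2, 1+mc(8)=1+1=2) = 2
mc(20) = min(1+mc(19)=1+2=3, 1+mc(16)=1+2=3, 1+mc(12)=1+2=3, 1+mc(9)=1+2=3) = 3
mc(21) = min(1+mc(20)=1+3=4, 1+mc(17)=1+3=4, 1+mc(13)=1+3=4, 1+mc(10)=1+3=4) = 4
mc(22) = min(1+mc(21)=1+4=5, 1+mc(18)=1+4=5, 1+mc(14)=1+4=5, 1+mc(11)=1+1=2) = 2
mc(23) = min(1+mc(22)=1+2=3, 1+mc(19)=1+2=3, 1+mc(15)=1+2=3, 1+mc(12)=1+2=3) = 3
mc(24) = min(1+mc(23)=1+3=4, 1+mc(20)=1+3=4, 1+mc(16)=1+2=3, 1+mc(13)=1+3=4) = 3

3


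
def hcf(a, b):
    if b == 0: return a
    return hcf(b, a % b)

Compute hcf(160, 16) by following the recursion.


hcf(160, 16) = hcf(16, 0)
hcf(16, 0) = 16  (base case)

16


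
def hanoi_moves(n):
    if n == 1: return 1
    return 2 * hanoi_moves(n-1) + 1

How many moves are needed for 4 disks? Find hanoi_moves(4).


hanoi_moves(4) = 2 * hanoi_moves(3) + 1
hanoi_moves(3) = 2 * hanoi_moves(2) + 1
hanoi_moves(2) = 2 * hanoi_moves(1) + 1
hanoi_moves(1) = 1  (base case)
hanoi_moves(2) = 2 * 1 + 1 = 3
hanoi_moves(3) = 2 * 3 + 1 = 7
hanoi_moves(4) = 2 * 7 + 1 = 15

15


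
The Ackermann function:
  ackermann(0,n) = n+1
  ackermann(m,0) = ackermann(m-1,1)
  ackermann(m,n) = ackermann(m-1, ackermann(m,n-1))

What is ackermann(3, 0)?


ackermann(3, 0) = ackermann(2, 1)
  ackermann(2, 1) = ackermann(1, ackermann(2, 0))
    ackermann(2, 0) = ackermann(1, 1)
      ackermann(1, 1) = ackermann(0, ackermann(1, 0))
        ackermann(1, 0) = ackermann(0, 1)
          ackermann(0, 1) = 2
        = ackermann(0, 2)
        ackermann(0, 2) = 3
    = ackermann(1, 3)
    ackermann(1, 3) = ackermann(0, ackermann(1, 2))
      ackermann(1, 2) = ackermann(0, ackermann(1, 1))
        ackermann(1, 1) = ackermann(0, ackermann(1, 0))
          ackermann(1, 0) = ackermann(0, 1)
          ackermann(0, 1) = 2
          = ackermann(0, 2)
          ackermann(0, 2) = 3
        = ackermann(0, 3)
        ackermann(0, 3) = 4
      = ackermann(0, 4)
      ackermann(0, 4) = 5
Result: ackermann(3, 0) = 5

5


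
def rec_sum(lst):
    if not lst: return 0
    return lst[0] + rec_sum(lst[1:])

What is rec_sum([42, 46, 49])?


rec_sum([42, 46, 49]) = 42 + rec_sum([46, 49])
rec_sum([46, 49]) = 46 + rec_sum([49])
rec_sum([49]) = 49 + rec_sum([])
rec_sum([]) = 0  (base case)
Total: 42 + 46 + 49 + 0 = 137

137


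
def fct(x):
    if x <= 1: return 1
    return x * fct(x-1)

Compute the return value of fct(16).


fct(16)
= 16 * fct(15)
= 16 * 15 * fct(14)
= 16 * 15 * 14 * fct(13)
= 16 * 15 * 14 * 13 * fct(12)
= 16 * 15 * 14 * 13 * 12 * fct(11)
= 16 * 15 * 14 * 13 * 12 * 11 * fct(10)
= 16 * 15 * 14 * 13 * 12 * 11 * 10 * fct(9)
= 16 * 15 * 14 * 13 * 12 * 11 * 10 * 9 * fct(8)
= 16 * 15 * 14 * 13 * 12 * 11 * 10 * 9 * 8 * fct(7)
= 16 * 15 * 14 * 13 * 12 * 11 * 10 * 9 * 8 * 7 * fct(6)
= 16 * 15 * 14 * 13 * 12 * 11 * 10 * 9 * 8 * 7 * 6 * fct(5)
= 16 * 15 * 14 * 13 * 12 * 11 * 10 * 9 * 8 * 7 * 6 * 5 * fct(4)
= 16 * 15 * 14 * 13 * 12 * 11 * 10 * 9 * 8 * 7 * 6 * 5 * 4 * fct(3)
= 16 * 15 * 14 * 13 * 12 * 11 * 10 * 9 * 8 * 7 * 6 * 5 * 4 * 3 * fct(2)
= 16 * 15 * 14 * 13 * 12 * 11 * 10 * 9 * 8 * 7 * 6 * 5 * 4 * 3 * 2 * fct(1)
= 16 * 15 * 14 * 13 * 12 * 11 * 10 * 9 * 8 * 7 * 6 * 5 * 4 * 3 * 2 * 1
= 20922789888000

20922789888000


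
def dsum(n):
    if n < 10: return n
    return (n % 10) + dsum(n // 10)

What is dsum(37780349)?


dsum(37780349) = 9 + dsum(3778034)
dsum(3778034) = 4 + dsum(377803)
dsum(377803) = 3 + dsum(37780)
dsum(37780) = 0 + dsum(3778)
dsum(3778) = 8 + dsum(377)
dsum(377) = 7 + dsum(37)
dsum(37) = 7 + dsum(3)
dsum(3) = 3  (base case)
Total: 9 + 4 + 3 + 0 + 8 + 7 + 7 + 3 = 41

41


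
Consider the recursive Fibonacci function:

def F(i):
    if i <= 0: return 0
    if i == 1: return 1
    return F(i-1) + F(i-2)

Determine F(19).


Computing F(19) bottom-up:
F(0) = 0
F(1) = 1
F(2) = F(1) + F(0) = 1 + 0 = 1
F(3) = F(2) + F(1) = 1 + 1 = 2
F(4) = F(3) + F(2) = 2 + 1 = 3
F(5) = F(4) + F(3) = 3 + 2 = 5
F(6) = F(5) + F(4) = 5 + 3 = 8
F(7) = F(6) + F(5) = 8 + 5 = 13
F(8) = F(7) + F(6) = 13 + 8 = 21
F(9) = F(8) + F(7) = 21 + 13 = 34
F(10) = F(9) + F(8) = 34 + 21 = 55
F(11) = F(10) + F(9) = 55 + 34 = 89
F(12) = F(11) + F(10) = 89 + 55 = 144
F(13) = F(12) + F(11) = 144 + 89 = 233
F(14) = F(13) + F(12) = 233 + 144 = 377
F(15) = F(14) + F(13) = 377 + 233 = 610
F(16) = F(15) + F(14) = 610 + 377 = 987
F(17) = F(16) + F(15) = 987 + 610 = 1597
F(18) = F(17) + F(16) = 1597 + 987 = 2584
F(19) = F(18) + F(17) = 2584 + 1597 = 4181

4181


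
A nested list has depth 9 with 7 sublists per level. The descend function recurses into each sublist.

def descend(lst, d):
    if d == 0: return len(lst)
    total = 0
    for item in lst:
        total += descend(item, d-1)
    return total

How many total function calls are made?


At depth 0 (root): 1 call
At depth 1: each of 1 parents calls descend on 7 children = 7 calls
At depth 2: each of 7 parents calls descend on 7 children = 49 calls
At depth 3: each of 49 parents calls descend on 7 children = 343 calls
At depth 4: each of 343 parents calls descend on 7 children = 2401 calls
At depth 5: each of 2401 parents calls descend on 7 children = 16807 calls
At depth 6: each of 16807 parents calls descend on 7 children = 117649 calls
At depth 7: each of 117649 parents calls descend on 7 children = 823543 calls
At depth 8: each of 823543 parents calls descend on 7 children = 5764801 calls
At depth 9: each of 5764801 parents calls descend on 7 children = 40353607 calls
Total: 1 + 7 + 49 + 343 + 2401 + 16807 + 117649 + 823543 + 5764801 + 40353607 = 47079208

47079208


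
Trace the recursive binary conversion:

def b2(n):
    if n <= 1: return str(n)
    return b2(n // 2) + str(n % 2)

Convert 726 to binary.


b2(726) = b2(363) + '0'
b2(363) = b2(181) + '1'
b2(181) = b2(90) + '1'
b2(90) = b2(45) + '0'
b2(45) = b2(22) + '1'
b2(22) = b2(11) + '0'
b2(11) = b2(5) + '1'
b2(5) = b2(2) + '1'
b2(2) = b2(1) + '0'
b2(1) = '1'  (base case)
Concatenating: '1' + '0' + '1' + '1' + '0' + '1' + '0' + '1' + '1' + '0' = '1011010110'

1011010110


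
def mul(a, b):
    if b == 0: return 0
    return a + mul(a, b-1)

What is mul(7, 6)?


mul(7, 6) = 7 + mul(7, 5)
mul(7, 5) = 7 + mul(7, 4)
mul(7, 4) = 7 + mul(7, 3)
mul(7, 3) = 7 + mul(7, 2)
mul(7, 2) = 7 + mul(7, 1)
mul(7, 1) = 7 + mul(7, 0)
mul(7, 0) = 0  (base case)
Total: 7 + 7 + 7 + 7 + 7 + 7 + 0 = 42

42


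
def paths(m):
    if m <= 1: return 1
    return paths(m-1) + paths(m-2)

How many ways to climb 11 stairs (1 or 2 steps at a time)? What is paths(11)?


Building up from base cases:
paths(0) = 1
paths(1) = 1
paths(2) = paths(1) + paths(0) = 1 + 1 = 2
paths(3) = paths(2) + paths(1) = 2 + 1 = 3
paths(4) = paths(3) + paths(2) = 3 + 2 = 5
paths(5) = paths(4) + paths(3) = 5 + 3 = 8
paths(6) = paths(5) + paths(4) = 8 + 5 = 13
paths(7) = paths(6) + paths(5) = 13 + 8 = 21
paths(8) = paths(7) + paths(6) = 21 + 13 = 34
paths(9) = paths(8) + paths(7) = 34 + 21 = 55
paths(10) = paths(9) + paths(8) = 55 + 34 = 89
paths(11) = paths(10) + paths(9) = 89 + 55 = 144

144


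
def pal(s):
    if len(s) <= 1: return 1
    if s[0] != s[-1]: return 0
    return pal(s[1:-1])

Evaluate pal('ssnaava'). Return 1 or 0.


pal('ssnaava'): s[0]='s' != s[-1]='a' -> return 0
Result: 0 (not a palindrome)

0


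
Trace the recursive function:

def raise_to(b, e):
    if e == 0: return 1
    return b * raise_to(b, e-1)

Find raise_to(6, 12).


raise_to(6, 12)
= 6 * raise_to(6, 11)
= 6 * 6 * raise_to(6, 10)
= 6 * 6 * 6 * raise_to(6, 9)
= 6 * 6 * 6 * 6 * raise_to(6, 8)
= 6 * 6 * 6 * 6 * 6 * raise_to(6, 7)
= 6 * 6 * 6 * 6 * 6 * 6 * raise_to(6, 6)
= 6 * 6 * 6 * 6 * 6 * 6 * 6 * raise_to(6, 5)
= 6 * 6 * 6 * 6 * 6 * 6 * 6 * 6 * raise_to(6, 4)
= 6 * 6 * 6 * 6 * 6 * 6 * 6 * 6 * 6 * raise_to(6, 3)
= 6 * 6 * 6 * 6 * 6 * 6 * 6 * 6 * 6 * 6 * raise_to(6, 2)
= 6 * 6 * 6 * 6 * 6 * 6 * 6 * 6 * 6 * 6 * 6 * raise_to(6, 1)
= 6 * 6 * 6 * 6 * 6 * 6 * 6 * 6 * 6 * 6 * 6 * 6 * raise_to(6, 0)
= 6 * 6 * 6 * 6 * 6 * 6 * 6 * 6 * 6 * 6 * 6 * 6 * 1
= 2176782336

2176782336


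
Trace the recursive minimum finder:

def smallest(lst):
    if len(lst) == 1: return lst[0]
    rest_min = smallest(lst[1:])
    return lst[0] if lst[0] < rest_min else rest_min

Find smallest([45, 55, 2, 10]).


smallest([45, 55, 2, 10]): compare 45 with smallest([55, 2, 10])
smallest([55, 2, 10]): compare 55 with smallest([2, 10])
smallest([2, 10]): compare 2 with smallest([10])
smallest([10]) = 10  (base case)
Compare 2 with 10 -> 2
Compare 55 with 2 -> 2
Compare 45 with 2 -> 2

2


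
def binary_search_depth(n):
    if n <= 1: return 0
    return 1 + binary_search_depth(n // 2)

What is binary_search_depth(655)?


655 / 2 = 327
327 / 2 = 163
163 / 2 = 81
81 / 2 = 40
40 / 2 = 20
20 / 2 = 10
10 / 2 = 5
5 / 2 = 2
2 / 2 = 1
Reached 1 after 9 halvings

9


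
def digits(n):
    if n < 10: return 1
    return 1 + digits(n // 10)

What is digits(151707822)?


digits(151707822) = 1 + digits(15170782)
digits(15170782) = 1 + digits(1517078)
digits(1517078) = 1 + digits(151707)
digits(151707) = 1 + digits(15170)
digits(15170) = 1 + digits(1517)
digits(1517) = 1 + digits(151)
digits(151) = 1 + digits(15)
digits(15) = 1 + digits(1)
digits(1) = 1  (base case: 1 < 10)
Unwinding: 1 + 1 + 1 + 1 + 1 + 1 + 1 + 1 + 1 = 9

9


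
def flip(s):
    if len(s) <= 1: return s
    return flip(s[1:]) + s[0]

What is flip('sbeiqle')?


flip('sbeiqle') = flip('beiqle') + 's'
flip('beiqle') = flip('eiqle') + 'b'
flip('eiqle') = flip('iqle') + 'e'
flip('iqle') = flip('qle') + 'i'
flip('qle') = flip('le') + 'q'
flip('le') = flip('e') + 'l'
flip('e') = 'e'  (base case)
Concatenating: 'e' + 'l' + 'q' + 'i' + 'e' + 'b' + 's' = 'elqiebs'

elqiebs


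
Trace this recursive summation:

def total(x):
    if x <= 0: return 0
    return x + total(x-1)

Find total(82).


total(82)
= 82 + 81 + 80 + 79 + 78 + 77 + 76 + 75 + 74 + 73 + 72 + 71 + 70 + 69 + 68 + 67 + 66 + 65 + 64 + 63 + 62 + 61 + 60 + 59 + 58 + 57 + 56 + 55 + 54 + 53 + 52 + 51 + 50 + 49 + 48 + 47 + 46 + 45 + 44 + 43 + 42 + 41 + 40 + 39 + 38 + 37 + 36 + 35 + 34 + 33 + 32 + 31 + 30 + 29 + 28 + 27 + 26 + 25 + 24 + 23 + 22 + 21 + 20 + 19 + 18 + 17 + 16 + 15 + 14 + 13 + 12 + 11 + 10 + 9 + 8 + 7 + 6 + 5 + 4 + 3 + 2 + 1 + total(0)
= 82 + 81 + 80 + 79 + 78 + 77 + 76 + 75 + 74 + 73 + 72 + 71 + 70 + 69 + 68 + 67 + 66 + 65 + 64 + 63 + 62 + 61 + 60 + 59 + 58 + 57 + 56 + 55 + 54 + 53 + 52 + 51 + 50 + 49 + 48 + 47 + 46 + 45 + 44 + 43 + 42 + 41 + 40 + 39 + 38 + 37 + 36 + 35 + 34 + 33 + 32 + 31 + 30 + 29 + 28 + 27 + 26 + 25 + 24 + 23 + 22 + 21 + 20 + 19 + 18 + 17 + 16 + 15 + 14 + 13 + 12 + 11 + 10 + 9 + 8 + 7 + 6 + 5 + 4 + 3 + 2 + 1 + 0
= 3403

3403


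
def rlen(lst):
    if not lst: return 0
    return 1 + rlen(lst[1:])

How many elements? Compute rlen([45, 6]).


rlen([45, 6]) = 1 + rlen([6])
rlen([6]) = 1 + rlen([])
rlen([]) = 0  (base case)
Unwinding: 1 + 1 + 0 = 2

2


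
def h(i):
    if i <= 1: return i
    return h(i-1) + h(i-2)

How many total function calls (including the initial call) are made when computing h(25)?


Let C(n) = total calls for h(n)
C(0) = 1, C(1) = 1
C(2) = 1 + C(1) + C(0) = 1 + 1 + 1 = 3
C(3) = 1 + C(2) + C(1) = 1 + 3 + 1 = 5
C(4) = 1 + C(3) + C(2) = 1 + 5 + 3 = 9
C(5) = 1 + C(4) + C(3) = 1 + 9 + 5 = 15
C(6) = 1 + C(5) + C(4) = 1 + 15 + 9 = 25
C(7) = 1 + C(6) + C(5) = 1 + 25 + 15 = 41
C(8) = 1 + C(7) + C(6) = 1 + 41 + 25 = 67
C(9) = 1 + C(8) + C(7) = 1 + 67 + 41 = 109
C(10) = 1 + C(9) + C(8) = 1 + 109 + 67 = 177
C(11) = 1 + C(10) + C(9) = 1 + 177 + 109 = 287
C(12) = 1 + C(11) + C(10) = 1 + 287 + 177 = 465
C(13) = 1 + C(12) + C(11) = 1 + 465 + 287 = 753
C(14) = 1 + C(13) + C(12) = 1 + 753 + 465 = 1219
C(15) = 1 + C(14) + C(13) = 1 + 1219 + 753 = 1973
C(16) = 1 + C(15) + C(14) = 1 + 1973 + 1219 = 3193
C(17) = 1 + C(16) + C(15) = 1 + 3193 + 1973 = 5167
C(18) = 1 + C(17) + C(16) = 1 + 5167 + 3193 = 8361
C(19) = 1 + C(18) + C(17) = 1 + 8361 + 5167 = 13529
C(20) = 1 + C(19) + C(18) = 1 + 13529 + 8361 = 21891
C(21) = 1 + C(20) + C(19) = 1 + 21891 + 13529 = 35421
C(22) = 1 + C(21) + C(20) = 1 + 35421 + 21891 = 57313
C(23) = 1 + C(22) + C(21) = 1 + 57313 + 35421 = 92735
C(24) = 1 + C(23) + C(22) = 1 + 92735 + 57313 = 150049
C(25) = 1 + C(24) + C(23) = 1 + 150049 + 92735 = 242785

242785


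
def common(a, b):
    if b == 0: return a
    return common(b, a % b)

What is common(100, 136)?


common(100, 136) = common(136, 100)
common(136, 100) = common(100, 36)
common(100, 36) = common(36, 28)
common(36, 28) = common(28, 8)
common(28, 8) = common(8, 4)
common(8, 4) = common(4, 0)
common(4, 0) = 4  (base case)

4


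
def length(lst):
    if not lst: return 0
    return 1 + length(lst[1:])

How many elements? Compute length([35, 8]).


length([35, 8]) = 1 + length([8])
length([8]) = 1 + length([])
length([]) = 0  (base case)
Unwinding: 1 + 1 + 0 = 2

2


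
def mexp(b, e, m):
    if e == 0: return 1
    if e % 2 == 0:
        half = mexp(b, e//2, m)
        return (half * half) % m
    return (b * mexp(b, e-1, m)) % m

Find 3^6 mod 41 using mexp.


mexp(3, 6, 41): e is even, compute mexp(3, 3, 41)
  mexp(3, 3, 41): e is odd, compute mexp(3, 2, 41)
    mexp(3, 2, 41): e is even, compute mexp(3, 1, 41)
      mexp(3, 1, 41): e is odd, compute mexp(3, 0, 41)
        mexp(3, 0, 41) = 1
      (3 * 1) % 41 = 3
    half=3, (3*3) % 41 = 9
  (3 * 9) % 41 = 27
half=27, (27*27) % 41 = 32

32


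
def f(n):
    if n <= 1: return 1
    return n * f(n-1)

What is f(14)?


f(14)
= 14 * f(13)
= 14 * 13 * f(12)
= 14 * 13 * 12 * f(11)
= 14 * 13 * 12 * 11 * f(10)
= 14 * 13 * 12 * 11 * 10 * f(9)
= 14 * 13 * 12 * 11 * 10 * 9 * f(8)
= 14 * 13 * 12 * 11 * 10 * 9 * 8 * f(7)
= 14 * 13 * 12 * 11 * 10 * 9 * 8 * 7 * f(6)
= 14 * 13 * 12 * 11 * 10 * 9 * 8 * 7 * 6 * f(5)
= 14 * 13 * 12 * 11 * 10 * 9 * 8 * 7 * 6 * 5 * f(4)
= 14 * 13 * 12 * 11 * 10 * 9 * 8 * 7 * 6 * 5 * 4 * f(3)
= 14 * 13 * 12 * 11 * 10 * 9 * 8 * 7 * 6 * 5 * 4 * 3 * f(2)
= 14 * 13 * 12 * 11 * 10 * 9 * 8 * 7 * 6 * 5 * 4 * 3 * 2 * f(1)
= 14 * 13 * 12 * 11 * 10 * 9 * 8 * 7 * 6 * 5 * 4 * 3 * 2 * 1
= 87178291200

87178291200


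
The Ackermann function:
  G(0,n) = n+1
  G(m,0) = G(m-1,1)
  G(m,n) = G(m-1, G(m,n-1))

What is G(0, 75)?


G(0, 75) = 76
Result: G(0, 75) = 76

76


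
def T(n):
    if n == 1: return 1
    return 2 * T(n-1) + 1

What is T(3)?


T(3) = 2 * T(2) + 1
T(2) = 2 * T(1) + 1
T(1) = 1  (base case)
T(2) = 2 * 1 + 1 = 3
T(3) = 2 * 3 + 1 = 7

7


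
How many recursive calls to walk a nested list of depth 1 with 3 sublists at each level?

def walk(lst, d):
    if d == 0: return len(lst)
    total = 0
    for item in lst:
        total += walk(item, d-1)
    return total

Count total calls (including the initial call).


At depth 0 (root): 1 call
At depth 1: each of 1 parents calls walk on 3 children = 3 calls
Total: 1 + 3 = 4

4


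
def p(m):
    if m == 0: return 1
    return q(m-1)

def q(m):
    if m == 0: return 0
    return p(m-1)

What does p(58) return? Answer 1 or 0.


p(58) = q(57)
q(57) = p(56)
p(56) = q(55)
q(55) = p(54)
p(54) = q(53)
q(53) = p(52)
p(52) = q(51)
q(51) = p(50)
p(50) = q(49)
q(49) = p(48)
p(48) = q(47)
q(47) = p(46)
p(46) = q(45)
q(45) = p(44)
p(44) = q(43)
q(43) = p(42)
p(42) = q(41)
q(41) = p(40)
p(40) = q(39)
q(39) = p(38)
p(38) = q(37)
q(37) = p(36)
p(36) = q(35)
q(35) = p(34)
p(34) = q(33)
q(33) = p(32)
p(32) = q(31)
q(31) = p(30)
p(30) = q(29)
q(29) = p(28)
p(28) = q(27)
q(27) = p(26)
p(26) = q(25)
q(25) = p(24)
p(24) = q(23)
q(23) = p(22)
p(22) = q(21)
q(21) = p(20)
p(20) = q(19)
q(19) = p(18)
p(18) = q(17)
q(17) = p(16)
p(16) = q(15)
q(15) = p(14)
p(14) = q(13)
q(13) = p(12)
p(12) = q(11)
q(11) = p(10)
p(10) = q(9)
q(9) = p(8)
p(8) = q(7)
q(7) = p(6)
p(6) = q(5)
q(5) = p(4)
p(4) = q(3)
q(3) = p(2)
p(2) = q(1)
q(1) = p(0)
p(0) = 1  (base case)
Result: 1

1


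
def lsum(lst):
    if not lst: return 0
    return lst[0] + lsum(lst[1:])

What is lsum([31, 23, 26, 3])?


lsum([31, 23, 26, 3]) = 31 + lsum([23, 26, 3])
lsum([23, 26, 3]) = 23 + lsum([26, 3])
lsum([26, 3]) = 26 + lsum([3])
lsum([3]) = 3 + lsum([])
lsum([]) = 0  (base case)
Total: 31 + 23 + 26 + 3 + 0 = 83

83


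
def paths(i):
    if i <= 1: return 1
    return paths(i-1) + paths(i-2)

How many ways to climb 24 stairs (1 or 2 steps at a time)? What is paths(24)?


Building up from base cases:
paths(0) = 1
paths(1) = 1
paths(2) = paths(1) + paths(0) = 1 + 1 = 2
paths(3) = paths(2) + paths(1) = 2 + 1 = 3
paths(4) = paths(3) + paths(2) = 3 + 2 = 5
paths(5) = paths(4) + paths(3) = 5 + 3 = 8
paths(6) = paths(5) + paths(4) = 8 + 5 = 13
paths(7) = paths(6) + paths(5) = 13 + 8 = 21
paths(8) = paths(7) + paths(6) = 21 + 13 = 34
paths(9) = paths(8) + paths(7) = 34 + 21 = 55
paths(10) = paths(9) + paths(8) = 55 + 34 = 89
paths(11) = paths(10) + paths(9) = 89 + 55 = 144
paths(12) = paths(11) + paths(10) = 144 + 89 = 233
paths(13) = paths(12) + paths(11) = 233 + 144 = 377
paths(14) = paths(13) + paths(12) = 377 + 233 = 610
paths(15) = paths(14) + paths(13) = 610 + 377 = 987
paths(16) = paths(15) + paths(14) = 987 + 610 = 1597
paths(17) = paths(16) + paths(15) = 1597 + 987 = 2584
paths(18) = paths(17) + paths(16) = 2584 + 1597 = 4181
paths(19) = paths(18) + paths(17) = 4181 + 2584 = 6765
paths(20) = paths(19) + paths(18) = 6765 + 4181 = 10946
paths(21) = paths(20) + paths(19) = 10946 + 6765 = 17711
paths(22) = paths(21) + paths(20) = 17711 + 10946 = 28657
paths(23) = paths(22) + paths(21) = 28657 + 17711 = 46368
paths(24) = paths(23) + paths(22) = 46368 + 28657 = 75025

75025


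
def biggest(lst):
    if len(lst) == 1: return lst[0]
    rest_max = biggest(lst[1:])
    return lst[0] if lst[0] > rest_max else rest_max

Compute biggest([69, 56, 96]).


biggest([69, 56, 96]): compare 69 with biggest([56, 96])
biggest([56, 96]): compare 56 with biggest([96])
biggest([96]) = 96  (base case)
Compare 56 with 96 -> 96
Compare 69 with 96 -> 96

96


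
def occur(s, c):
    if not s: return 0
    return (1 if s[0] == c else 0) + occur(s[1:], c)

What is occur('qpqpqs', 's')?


s[0]='q' != 's' -> 0
s[0]='p' != 's' -> 0
s[0]='q' != 's' -> 0
s[0]='p' != 's' -> 0
s[0]='q' != 's' -> 0
s[0]='s' == 's' -> 1
Sum: 0 + 0 + 0 + 0 + 0 + 1 = 1

1


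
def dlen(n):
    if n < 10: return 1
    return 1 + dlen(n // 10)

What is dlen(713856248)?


dlen(713856248) = 1 + dlen(71385624)
dlen(71385624) = 1 + dlen(7138562)
dlen(7138562) = 1 + dlen(713856)
dlen(713856) = 1 + dlen(71385)
dlen(71385) = 1 + dlen(7138)
dlen(7138) = 1 + dlen(713)
dlen(713) = 1 + dlen(71)
dlen(71) = 1 + dlen(7)
dlen(7) = 1  (base case: 7 < 10)
Unwinding: 1 + 1 + 1 + 1 + 1 + 1 + 1 + 1 + 1 = 9

9


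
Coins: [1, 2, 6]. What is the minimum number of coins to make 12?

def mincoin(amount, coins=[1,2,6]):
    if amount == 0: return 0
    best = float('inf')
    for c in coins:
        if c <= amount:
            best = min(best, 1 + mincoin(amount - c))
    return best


Building up with DP:
mincoin(0) = 0
mincoin(1) = min(1+mincoin(0)=1+0=1) = 1
mincoin(2) = min(1+mincoin(1)=1+1=2, 1+mincoin(0)=1+0=1) = 1
mincoin(3) = min(1+mincoin(2)=1+1=2, 1+mincoin(1)=1+1=2) = 2
mincoin(4) = min(1+mincoin(3)=1+2=3, 1+mincoin(2)=1+1=2) = 2
mincoin(5) = min(1+mincoin(4)=1+2=3, 1+mincoin(3)=1+2=3) = 3
mincoin(6) = min(1+mincoin(5)=1+3=4, 1+mincoin(4)=1+2=3, 1+mincoin(0)=1+0=1) = 1
mincoin(7) = min(1+mincoin(6)=1+1=2, 1+mincoin(5)=1+3=4, 1+mincoin(1)=1+1=2) = 2
mincoin(8) = min(1+mincoin(7)=1+2=3, 1+mincoin(6)=1+1=2, 1+mincoin(2)=1+1=2) = 2
mincoin(9) = min(1+mincoin(8)=1+2=3, 1+mincoin(7)=1+2=3, 1+mincoin(3)=1+2=3) = 3
mincoin(10) = min(1+mincoin(9)=1+3=4, 1+mincoin(8)=1+2=3, 1+mincoin(4)=1+2=3) = 3
mincoin(11) = min(1+mincoin(10)=1+3=4, 1+mincoin(9)=1+3=4, 1+mincoin(5)=1+3=4) = 4
mincoin(12) = min(1+mincoin(11)=1+4=5, 1+mincoin(10)=1+3=4, 1+mincoin(6)=1+1=2) = 2

2
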